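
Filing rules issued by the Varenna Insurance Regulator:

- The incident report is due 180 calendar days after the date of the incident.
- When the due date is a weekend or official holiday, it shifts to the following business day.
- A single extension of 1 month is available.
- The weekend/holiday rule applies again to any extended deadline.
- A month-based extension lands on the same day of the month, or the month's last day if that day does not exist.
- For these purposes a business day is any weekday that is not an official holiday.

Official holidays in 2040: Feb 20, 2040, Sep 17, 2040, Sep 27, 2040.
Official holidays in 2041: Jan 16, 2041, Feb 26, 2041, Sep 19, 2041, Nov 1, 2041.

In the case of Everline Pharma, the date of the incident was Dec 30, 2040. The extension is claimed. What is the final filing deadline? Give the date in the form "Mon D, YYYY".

Jul 29, 2041

From Dec 30, 2040, 180 calendar days later is Jun 28, 2041.
Since Jun 28, 2041 is a Friday and not a holiday, the date is unchanged.
The 1 month extension carries Jun 28, 2041 to Jul 28, 2041.
Because Jul 28, 2041 is a Sunday, the deadline becomes Jul 29, 2041 (Monday).
The final due date is Jul 29, 2041.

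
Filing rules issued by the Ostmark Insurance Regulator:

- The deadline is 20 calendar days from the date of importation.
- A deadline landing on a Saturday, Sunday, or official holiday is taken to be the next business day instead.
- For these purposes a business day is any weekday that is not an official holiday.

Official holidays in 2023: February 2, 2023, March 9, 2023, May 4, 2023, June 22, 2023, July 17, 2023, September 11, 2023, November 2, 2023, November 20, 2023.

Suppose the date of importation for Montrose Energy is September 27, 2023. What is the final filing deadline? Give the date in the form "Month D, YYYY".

From September 27, 2023, 20 calendar days later is October 17, 2023.
Since October 17, 2023 is a Tuesday and not a holiday, the date is unchanged.
So the filing is due October 17, 2023.

October 17, 2023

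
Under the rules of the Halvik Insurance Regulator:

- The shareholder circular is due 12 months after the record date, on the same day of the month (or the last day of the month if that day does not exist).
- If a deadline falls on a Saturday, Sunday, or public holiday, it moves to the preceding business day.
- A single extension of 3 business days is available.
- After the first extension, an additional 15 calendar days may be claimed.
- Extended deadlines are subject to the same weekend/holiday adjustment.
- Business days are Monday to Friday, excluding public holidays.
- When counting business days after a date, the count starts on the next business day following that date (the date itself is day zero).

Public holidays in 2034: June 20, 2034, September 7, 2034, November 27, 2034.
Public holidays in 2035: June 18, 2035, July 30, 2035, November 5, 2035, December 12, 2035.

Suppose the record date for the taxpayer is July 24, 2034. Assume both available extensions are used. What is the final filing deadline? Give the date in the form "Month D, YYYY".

August 10, 2035

12 months from July 24, 2034 is July 24, 2035.
July 24, 2035 falls on a Tuesday, which is a business day, so no adjustment is needed.
Applying the 3-business-day extension: 3 business days after July 24, 2035 is July 27, 2035.
July 27, 2035 is a Friday and not a listed holiday, so it stands.
The 15-calendar-day extension moves the deadline from July 27, 2035 to August 11, 2035.
August 11, 2035 is a Saturday; the preceding business day is August 10, 2035 (Friday).
Deadline: August 10, 2035.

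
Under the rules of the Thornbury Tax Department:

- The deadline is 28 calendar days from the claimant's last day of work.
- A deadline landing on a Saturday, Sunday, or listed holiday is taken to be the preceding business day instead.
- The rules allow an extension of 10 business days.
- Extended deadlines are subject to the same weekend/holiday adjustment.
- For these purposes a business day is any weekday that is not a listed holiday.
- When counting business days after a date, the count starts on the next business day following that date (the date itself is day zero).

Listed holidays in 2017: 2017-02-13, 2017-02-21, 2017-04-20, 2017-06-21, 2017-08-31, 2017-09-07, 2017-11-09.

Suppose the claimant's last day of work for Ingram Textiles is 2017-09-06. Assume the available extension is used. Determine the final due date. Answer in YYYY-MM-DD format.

2017-10-18

28 calendar days after 2017-09-06 is 2017-10-04.
Since 2017-10-04 is a Wednesday and not a holiday, the date is unchanged.
Applying the 10-business-day extension: 10 business days after 2017-10-04 is 2017-10-18.
2017-10-18 is a Wednesday and not a listed holiday, so it stands.
Final deadline: 2017-10-18.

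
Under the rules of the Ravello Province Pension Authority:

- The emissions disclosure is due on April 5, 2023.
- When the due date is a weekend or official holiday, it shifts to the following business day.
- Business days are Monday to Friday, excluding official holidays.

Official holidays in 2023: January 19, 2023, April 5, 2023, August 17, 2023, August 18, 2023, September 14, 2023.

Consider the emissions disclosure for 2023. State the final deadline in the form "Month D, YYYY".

April 6, 2023

The stated deadline is April 5, 2023.
April 5, 2023 falls on a listed holiday. Rolling to the next business day gives April 6, 2023, a Thursday.
Deadline: April 6, 2023.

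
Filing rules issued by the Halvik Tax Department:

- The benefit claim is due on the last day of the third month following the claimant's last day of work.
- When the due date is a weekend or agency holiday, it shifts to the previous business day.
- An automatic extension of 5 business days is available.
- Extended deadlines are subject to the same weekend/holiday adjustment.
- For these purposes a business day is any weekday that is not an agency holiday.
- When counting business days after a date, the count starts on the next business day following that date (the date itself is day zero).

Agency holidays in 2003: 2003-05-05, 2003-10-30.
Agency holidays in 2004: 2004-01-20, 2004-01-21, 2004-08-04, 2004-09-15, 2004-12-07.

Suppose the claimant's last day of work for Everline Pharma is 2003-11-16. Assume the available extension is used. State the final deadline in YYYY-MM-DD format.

3 months after 2003-11-16 is February 2004; that month ends on 2004-02-29.
Because 2004-02-29 is a Sunday, the deadline becomes 2004-02-27 (Friday).
The 5-business-day extension runs from 2004-02-27 to 2004-03-05.
Since 2004-03-05 is a Friday and not a holiday, the date is unchanged.
Deadline: 2004-03-05.

2004-03-05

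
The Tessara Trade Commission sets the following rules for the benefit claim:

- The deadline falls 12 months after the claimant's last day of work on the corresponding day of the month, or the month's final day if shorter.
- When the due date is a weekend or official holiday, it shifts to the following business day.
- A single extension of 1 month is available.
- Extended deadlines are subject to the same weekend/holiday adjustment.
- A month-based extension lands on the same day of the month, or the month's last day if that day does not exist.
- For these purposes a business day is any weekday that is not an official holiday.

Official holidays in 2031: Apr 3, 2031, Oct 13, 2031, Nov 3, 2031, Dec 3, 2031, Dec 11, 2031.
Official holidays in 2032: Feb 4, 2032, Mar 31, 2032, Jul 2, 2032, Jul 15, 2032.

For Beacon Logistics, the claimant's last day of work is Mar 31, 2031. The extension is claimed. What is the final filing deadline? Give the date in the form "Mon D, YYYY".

Moving 12 months forward from Mar 31, 2031 on the corresponding day gives Mar 31, 2032.
Mar 31, 2032 is a listed holiday; the next business day is Apr 1, 2032 (Thursday).
The 1 month extension carries Apr 1, 2032 to May 1, 2032.
Because May 1, 2032 is a Saturday, the deadline becomes May 3, 2032 (Monday).
The final due date is May 3, 2032.

May 3, 2032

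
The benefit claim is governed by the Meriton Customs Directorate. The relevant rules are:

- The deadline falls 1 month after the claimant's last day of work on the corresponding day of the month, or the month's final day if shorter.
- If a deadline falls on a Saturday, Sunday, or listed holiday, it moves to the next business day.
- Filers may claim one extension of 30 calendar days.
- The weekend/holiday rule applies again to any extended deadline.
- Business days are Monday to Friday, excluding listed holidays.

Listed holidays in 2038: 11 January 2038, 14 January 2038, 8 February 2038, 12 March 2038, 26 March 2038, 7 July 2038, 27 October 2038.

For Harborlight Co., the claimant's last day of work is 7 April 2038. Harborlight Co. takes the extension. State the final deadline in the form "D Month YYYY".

7 June 2038

1 month from 7 April 2038 is 7 May 2038.
Since 7 May 2038 is a Friday and not a holiday, the date is unchanged.
The 30-calendar-day extension moves the deadline from 7 May 2038 to 6 June 2038.
Because 6 June 2038 is a Sunday, the deadline becomes 7 June 2038 (Monday).
Deadline: 7 June 2038.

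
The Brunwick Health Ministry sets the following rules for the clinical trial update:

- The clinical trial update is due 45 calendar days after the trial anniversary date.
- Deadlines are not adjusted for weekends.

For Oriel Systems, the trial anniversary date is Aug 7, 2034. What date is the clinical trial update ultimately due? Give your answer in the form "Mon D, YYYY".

Sep 21, 2034

Adding 45 calendar days to Aug 7, 2034 gives Sep 21, 2034.
Sep 21, 2034 falls on a Thursday. The rules make no weekend/holiday allowance, so it remains Sep 21, 2034.
So the filing is due Sep 21, 2034.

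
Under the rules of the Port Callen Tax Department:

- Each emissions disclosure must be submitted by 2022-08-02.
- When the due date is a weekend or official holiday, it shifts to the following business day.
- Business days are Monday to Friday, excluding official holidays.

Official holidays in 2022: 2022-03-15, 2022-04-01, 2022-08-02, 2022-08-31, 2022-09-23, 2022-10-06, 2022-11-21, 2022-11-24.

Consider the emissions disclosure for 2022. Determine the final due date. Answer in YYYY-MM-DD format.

2022-08-03

Start from the fixed due date, 2022-08-02.
Because 2022-08-02 is a listed holiday, the deadline becomes 2022-08-03 (Wednesday).
Deadline: 2022-08-03.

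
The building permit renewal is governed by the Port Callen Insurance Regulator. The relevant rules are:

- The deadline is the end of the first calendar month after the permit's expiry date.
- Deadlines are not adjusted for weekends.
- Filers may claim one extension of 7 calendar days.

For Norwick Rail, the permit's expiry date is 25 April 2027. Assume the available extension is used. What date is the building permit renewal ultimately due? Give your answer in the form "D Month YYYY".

1 month after 25 April 2027 falls in May 2027; the last day of that month is 31 May 2027.
No adjustment is made for weekends or holidays, so 31 May 2027 stands.
The 7-calendar-day extension moves the deadline from 31 May 2027 to 7 June 2027.
No adjustment is made for weekends or holidays, so 7 June 2027 stands.
The final due date is 7 June 2027.

7 June 2027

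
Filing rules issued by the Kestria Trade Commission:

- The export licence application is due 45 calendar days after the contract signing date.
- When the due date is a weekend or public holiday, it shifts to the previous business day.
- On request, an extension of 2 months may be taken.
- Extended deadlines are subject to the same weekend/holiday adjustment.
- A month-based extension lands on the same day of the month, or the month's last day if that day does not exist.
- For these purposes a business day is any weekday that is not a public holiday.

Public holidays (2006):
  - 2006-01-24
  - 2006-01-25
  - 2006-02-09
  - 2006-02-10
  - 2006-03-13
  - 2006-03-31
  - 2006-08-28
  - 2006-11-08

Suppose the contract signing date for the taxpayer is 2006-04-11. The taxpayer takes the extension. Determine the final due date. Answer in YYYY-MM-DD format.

From 2006-04-11, 45 calendar days later is 2006-05-26.
2006-05-26 is a Friday and not a listed holiday, so it stands.
Add 2 months to 2006-05-26: 2006-07-26.
Since 2006-07-26 is a Wednesday and not a holiday, the date is unchanged.
Final deadline: 2006-07-26.

2006-07-26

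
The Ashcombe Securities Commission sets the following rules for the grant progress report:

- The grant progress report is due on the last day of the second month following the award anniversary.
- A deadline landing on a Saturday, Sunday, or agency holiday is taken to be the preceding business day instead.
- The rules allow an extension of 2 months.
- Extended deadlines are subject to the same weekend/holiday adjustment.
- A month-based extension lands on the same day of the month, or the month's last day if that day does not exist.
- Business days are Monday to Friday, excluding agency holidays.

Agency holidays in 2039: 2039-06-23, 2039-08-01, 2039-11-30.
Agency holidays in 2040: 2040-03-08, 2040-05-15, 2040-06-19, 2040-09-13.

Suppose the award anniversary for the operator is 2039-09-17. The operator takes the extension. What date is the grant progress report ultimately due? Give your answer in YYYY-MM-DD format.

The second month after 2039-09-17 is November 2039, whose last day is 2039-11-30.
Because 2039-11-30 is a listed holiday, the deadline becomes 2039-11-29 (Tuesday).
Applying the 2 months extension: 2 months after 2039-11-29 is 2040-01-29.
Because 2040-01-29 is a Sunday, the deadline becomes 2040-01-27 (Friday).
Final deadline: 2040-01-27.

2040-01-27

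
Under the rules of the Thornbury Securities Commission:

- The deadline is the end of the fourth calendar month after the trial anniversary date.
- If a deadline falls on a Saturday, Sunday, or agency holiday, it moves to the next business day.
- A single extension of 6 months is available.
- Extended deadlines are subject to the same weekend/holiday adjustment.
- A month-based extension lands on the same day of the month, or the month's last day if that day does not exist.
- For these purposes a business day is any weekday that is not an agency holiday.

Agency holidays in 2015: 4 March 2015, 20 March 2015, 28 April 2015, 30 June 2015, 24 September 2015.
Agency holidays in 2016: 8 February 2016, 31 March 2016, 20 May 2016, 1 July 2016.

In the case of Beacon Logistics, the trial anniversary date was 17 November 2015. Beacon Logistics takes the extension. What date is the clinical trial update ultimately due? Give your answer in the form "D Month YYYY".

4 months after 17 November 2015 falls in March 2016; the last day of that month is 31 March 2016.
Because 31 March 2016 is a listed holiday, the deadline becomes 1 April 2016 (Friday).
The 6 months extension carries 1 April 2016 to 1 October 2016.
1 October 2016 falls on a Saturday. Rolling to the next business day gives 3 October 2016, a Monday.
Final deadline: 3 October 2016.

3 October 2016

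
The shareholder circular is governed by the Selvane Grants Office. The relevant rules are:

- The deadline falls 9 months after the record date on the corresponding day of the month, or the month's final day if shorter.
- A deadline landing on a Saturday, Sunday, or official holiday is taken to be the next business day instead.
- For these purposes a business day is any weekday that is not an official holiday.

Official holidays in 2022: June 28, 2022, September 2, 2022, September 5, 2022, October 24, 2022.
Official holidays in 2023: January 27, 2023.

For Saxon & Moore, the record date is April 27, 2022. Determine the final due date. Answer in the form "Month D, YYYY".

January 30, 2023

9 months after April 27, 2022, on the same day of the month, is January 27, 2023.
Because January 27, 2023 is a listed holiday, the deadline becomes January 30, 2023 (Monday).
Deadline: January 30, 2023.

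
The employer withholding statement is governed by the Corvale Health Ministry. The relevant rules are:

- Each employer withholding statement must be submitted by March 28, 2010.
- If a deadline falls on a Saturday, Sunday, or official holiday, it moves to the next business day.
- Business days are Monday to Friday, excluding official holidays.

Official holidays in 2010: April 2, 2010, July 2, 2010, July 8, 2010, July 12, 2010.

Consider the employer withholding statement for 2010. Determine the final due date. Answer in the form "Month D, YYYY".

March 29, 2010

Start from the fixed due date, March 28, 2010.
March 28, 2010 is a Sunday; the next business day is March 29, 2010 (Monday).
The final due date is March 29, 2010.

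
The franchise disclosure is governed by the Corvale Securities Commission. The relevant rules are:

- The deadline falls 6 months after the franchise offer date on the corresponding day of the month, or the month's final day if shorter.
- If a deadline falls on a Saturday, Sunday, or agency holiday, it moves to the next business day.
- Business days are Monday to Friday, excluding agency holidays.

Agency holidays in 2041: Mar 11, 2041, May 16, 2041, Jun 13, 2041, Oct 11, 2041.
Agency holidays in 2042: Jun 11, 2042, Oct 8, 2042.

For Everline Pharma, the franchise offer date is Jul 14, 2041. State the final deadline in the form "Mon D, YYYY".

Jan 14, 2042

6 months after Jul 14, 2041, on the same day of the month, is Jan 14, 2042.
Jan 14, 2042 falls on a Tuesday, which is a business day, so no adjustment is needed.
So the filing is due Jan 14, 2042.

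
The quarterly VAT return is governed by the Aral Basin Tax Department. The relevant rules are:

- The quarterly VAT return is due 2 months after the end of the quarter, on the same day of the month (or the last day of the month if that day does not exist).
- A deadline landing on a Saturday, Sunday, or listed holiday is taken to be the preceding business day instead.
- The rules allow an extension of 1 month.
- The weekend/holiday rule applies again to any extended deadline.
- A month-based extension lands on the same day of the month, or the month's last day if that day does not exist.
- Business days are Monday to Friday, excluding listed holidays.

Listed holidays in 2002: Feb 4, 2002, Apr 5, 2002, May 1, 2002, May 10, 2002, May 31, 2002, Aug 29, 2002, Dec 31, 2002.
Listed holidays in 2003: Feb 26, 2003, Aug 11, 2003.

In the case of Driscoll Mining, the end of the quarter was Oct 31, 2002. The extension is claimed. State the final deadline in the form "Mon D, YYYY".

Moving 2 months forward from Oct 31, 2002 on the corresponding day gives Dec 31, 2002.
Because Dec 31, 2002 is a listed holiday, the deadline becomes Dec 30, 2002 (Monday).
The 1 month extension carries Dec 30, 2002 to Jan 30, 2003.
Jan 30, 2003 is a Thursday and not a listed holiday, so it stands.
Final deadline: Jan 30, 2003.

Jan 30, 2003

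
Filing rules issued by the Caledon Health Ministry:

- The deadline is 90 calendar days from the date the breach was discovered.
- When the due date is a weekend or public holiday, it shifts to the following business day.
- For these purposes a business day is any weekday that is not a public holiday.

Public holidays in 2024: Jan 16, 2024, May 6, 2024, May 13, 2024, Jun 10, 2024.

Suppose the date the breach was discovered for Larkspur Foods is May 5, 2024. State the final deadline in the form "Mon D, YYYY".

Aug 5, 2024

Trigger date May 5, 2024 + 90 calendar days = Aug 3, 2024.
Aug 3, 2024 falls on a Saturday. Rolling to the next business day gives Aug 5, 2024, a Monday.
So the filing is due Aug 5, 2024.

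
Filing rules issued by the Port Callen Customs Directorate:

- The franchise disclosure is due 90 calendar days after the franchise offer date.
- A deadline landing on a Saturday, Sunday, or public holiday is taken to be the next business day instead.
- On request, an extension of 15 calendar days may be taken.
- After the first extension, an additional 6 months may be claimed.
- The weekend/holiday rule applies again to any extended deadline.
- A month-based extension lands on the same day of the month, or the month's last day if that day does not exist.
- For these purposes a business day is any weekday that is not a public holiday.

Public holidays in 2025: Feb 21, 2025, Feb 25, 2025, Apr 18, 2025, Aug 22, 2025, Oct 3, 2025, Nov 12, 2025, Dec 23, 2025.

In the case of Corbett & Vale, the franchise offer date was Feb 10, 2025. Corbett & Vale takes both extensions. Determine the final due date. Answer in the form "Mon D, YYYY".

Nov 27, 2025

Adding 90 calendar days to Feb 10, 2025 gives May 11, 2025.
May 11, 2025 falls on a Sunday. Rolling to the next business day gives May 12, 2025, a Monday.
With the 15-day extension, May 12, 2025 becomes May 27, 2025.
May 27, 2025 (Tuesday) is already a business day.
Applying the 6 months extension: 6 months after May 27, 2025 is Nov 27, 2025.
Nov 27, 2025 falls on a Thursday, which is a business day, so no adjustment is needed.
The final due date is Nov 27, 2025.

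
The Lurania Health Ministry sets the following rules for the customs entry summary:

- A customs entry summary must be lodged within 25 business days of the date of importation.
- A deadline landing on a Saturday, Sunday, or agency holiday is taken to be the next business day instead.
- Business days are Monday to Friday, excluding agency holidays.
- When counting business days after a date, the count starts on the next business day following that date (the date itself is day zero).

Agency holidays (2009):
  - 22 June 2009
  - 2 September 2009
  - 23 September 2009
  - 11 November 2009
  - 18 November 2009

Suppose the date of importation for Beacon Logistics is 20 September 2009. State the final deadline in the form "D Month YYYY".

26 October 2009

Starting the day after 20 September 2009 and counting 25 business days lands on 26 October 2009.
26 October 2009 (Monday) is already a business day.
Final deadline: 26 October 2009.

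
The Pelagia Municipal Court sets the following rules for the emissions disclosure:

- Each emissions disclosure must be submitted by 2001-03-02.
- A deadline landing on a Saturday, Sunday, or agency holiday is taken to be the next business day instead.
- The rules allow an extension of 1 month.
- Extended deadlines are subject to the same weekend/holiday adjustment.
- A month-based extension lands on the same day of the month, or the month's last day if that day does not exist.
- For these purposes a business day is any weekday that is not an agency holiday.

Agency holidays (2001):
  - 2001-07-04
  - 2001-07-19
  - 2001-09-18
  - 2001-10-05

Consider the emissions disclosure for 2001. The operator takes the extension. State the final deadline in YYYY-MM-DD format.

The statutory due date is 2001-03-02.
Since 2001-03-02 is a Friday and not a holiday, the date is unchanged.
The 1 month extension carries 2001-03-02 to 2001-04-02.
2001-04-02 is a Monday and not a listed holiday, so it stands.
Deadline: 2001-04-02.

2001-04-02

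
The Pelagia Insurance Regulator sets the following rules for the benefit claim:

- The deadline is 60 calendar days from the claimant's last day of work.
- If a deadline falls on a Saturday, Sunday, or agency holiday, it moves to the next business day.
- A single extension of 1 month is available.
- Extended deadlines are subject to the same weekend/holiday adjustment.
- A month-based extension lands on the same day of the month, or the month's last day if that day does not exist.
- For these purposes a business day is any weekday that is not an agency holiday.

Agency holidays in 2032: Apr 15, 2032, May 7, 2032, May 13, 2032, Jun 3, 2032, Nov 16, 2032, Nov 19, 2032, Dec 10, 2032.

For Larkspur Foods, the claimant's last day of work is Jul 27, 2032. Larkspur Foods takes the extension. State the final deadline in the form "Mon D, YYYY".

Trigger date Jul 27, 2032 + 60 calendar days = Sep 25, 2032.
Sep 25, 2032 is a Saturday, so it moves to the next business day, Sep 27, 2032 (Monday).
The 1 month extension carries Sep 27, 2032 to Oct 27, 2032.
Since Oct 27, 2032 is a Wednesday and not a holiday, the date is unchanged.
So the filing is due Oct 27, 2032.

Oct 27, 2032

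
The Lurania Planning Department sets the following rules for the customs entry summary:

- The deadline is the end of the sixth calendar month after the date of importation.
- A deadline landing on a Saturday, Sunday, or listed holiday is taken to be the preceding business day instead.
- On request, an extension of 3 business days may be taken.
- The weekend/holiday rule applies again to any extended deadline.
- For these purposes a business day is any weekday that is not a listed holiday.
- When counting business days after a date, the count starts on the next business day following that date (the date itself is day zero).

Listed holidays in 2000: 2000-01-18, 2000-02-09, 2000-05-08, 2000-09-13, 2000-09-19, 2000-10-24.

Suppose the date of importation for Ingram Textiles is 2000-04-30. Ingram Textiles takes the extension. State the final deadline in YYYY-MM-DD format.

6 months after 2000-04-30 is October 2000; that month ends on 2000-10-31.
2000-10-31 falls on a Tuesday, which is a business day, so no adjustment is needed.
Counting 3 further business days from 2000-10-31 reaches 2000-11-03.
Since 2000-11-03 is a Friday and not a holiday, the date is unchanged.
The final due date is 2000-11-03.

2000-11-03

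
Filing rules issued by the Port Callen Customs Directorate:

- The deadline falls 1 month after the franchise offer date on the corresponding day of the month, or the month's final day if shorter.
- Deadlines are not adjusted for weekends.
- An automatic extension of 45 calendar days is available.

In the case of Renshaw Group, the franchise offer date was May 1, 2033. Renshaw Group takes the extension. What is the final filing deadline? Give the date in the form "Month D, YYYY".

July 16, 2033

Moving 1 month forward from May 1, 2033 on the corresponding day gives June 1, 2033.
June 1, 2033 falls on a Wednesday. The rules make no weekend/holiday allowance, so it remains June 1, 2033.
Applying the 45-calendar-day extension: June 1, 2033 + 45 days = July 16, 2033.
July 16, 2033 is a Saturday; no weekend or holiday adjustment applies.
Final deadline: July 16, 2033.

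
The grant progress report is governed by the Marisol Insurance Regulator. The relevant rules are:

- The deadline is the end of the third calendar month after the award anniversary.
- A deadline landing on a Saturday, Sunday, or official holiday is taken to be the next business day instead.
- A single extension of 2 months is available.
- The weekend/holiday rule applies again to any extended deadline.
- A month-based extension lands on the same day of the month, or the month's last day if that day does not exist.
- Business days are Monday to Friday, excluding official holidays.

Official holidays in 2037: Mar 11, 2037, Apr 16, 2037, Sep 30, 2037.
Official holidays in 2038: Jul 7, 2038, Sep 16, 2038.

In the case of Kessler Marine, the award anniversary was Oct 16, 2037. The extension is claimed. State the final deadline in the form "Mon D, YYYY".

3 months after Oct 16, 2037 falls in January 2038; the last day of that month is Jan 31, 2038.
Jan 31, 2038 is a Sunday; the next business day is Feb 1, 2038 (Monday).
The 2 months extension carries Feb 1, 2038 to Apr 1, 2038.
Apr 1, 2038 falls on a Thursday, which is a business day, so no adjustment is needed.
Deadline: Apr 1, 2038.

Apr 1, 2038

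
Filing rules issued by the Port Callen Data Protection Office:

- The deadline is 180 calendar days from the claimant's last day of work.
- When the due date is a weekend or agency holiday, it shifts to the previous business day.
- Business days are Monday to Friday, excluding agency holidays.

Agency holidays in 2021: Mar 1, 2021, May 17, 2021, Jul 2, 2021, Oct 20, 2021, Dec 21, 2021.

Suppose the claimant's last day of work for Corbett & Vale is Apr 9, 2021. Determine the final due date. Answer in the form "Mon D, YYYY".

Trigger date Apr 9, 2021 + 180 calendar days = Oct 6, 2021.
Since Oct 6, 2021 is a Wednesday and not a holiday, the date is unchanged.
Final deadline: Oct 6, 2021.

Oct 6, 2021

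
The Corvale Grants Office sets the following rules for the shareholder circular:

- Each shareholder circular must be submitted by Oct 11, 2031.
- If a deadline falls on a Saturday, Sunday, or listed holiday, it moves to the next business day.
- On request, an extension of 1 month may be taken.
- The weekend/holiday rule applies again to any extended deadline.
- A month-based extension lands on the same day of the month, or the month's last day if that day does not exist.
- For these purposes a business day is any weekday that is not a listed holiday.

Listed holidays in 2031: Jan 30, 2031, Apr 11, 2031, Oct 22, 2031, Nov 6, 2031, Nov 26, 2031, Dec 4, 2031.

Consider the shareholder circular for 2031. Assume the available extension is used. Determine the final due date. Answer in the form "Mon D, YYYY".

Nov 13, 2031

Start from the fixed due date, Oct 11, 2031.
Oct 11, 2031 falls on a Saturday. Rolling to the next business day gives Oct 13, 2031, a Monday.
The 1 month extension carries Oct 13, 2031 to Nov 13, 2031.
Nov 13, 2031 is a Thursday and not a listed holiday, so it stands.
So the filing is due Nov 13, 2031.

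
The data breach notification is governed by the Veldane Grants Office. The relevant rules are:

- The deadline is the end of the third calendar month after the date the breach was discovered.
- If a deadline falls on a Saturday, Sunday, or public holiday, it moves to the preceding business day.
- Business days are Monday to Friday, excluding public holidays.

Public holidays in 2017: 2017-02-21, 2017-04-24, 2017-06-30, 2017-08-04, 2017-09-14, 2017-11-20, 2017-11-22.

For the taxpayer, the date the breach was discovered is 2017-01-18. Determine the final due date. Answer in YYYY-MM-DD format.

3 months after 2017-01-18 is April 2017; that month ends on 2017-04-30.
Because 2017-04-30 is a Sunday, the deadline becomes 2017-04-28 (Friday).
Deadline: 2017-04-28.

2017-04-28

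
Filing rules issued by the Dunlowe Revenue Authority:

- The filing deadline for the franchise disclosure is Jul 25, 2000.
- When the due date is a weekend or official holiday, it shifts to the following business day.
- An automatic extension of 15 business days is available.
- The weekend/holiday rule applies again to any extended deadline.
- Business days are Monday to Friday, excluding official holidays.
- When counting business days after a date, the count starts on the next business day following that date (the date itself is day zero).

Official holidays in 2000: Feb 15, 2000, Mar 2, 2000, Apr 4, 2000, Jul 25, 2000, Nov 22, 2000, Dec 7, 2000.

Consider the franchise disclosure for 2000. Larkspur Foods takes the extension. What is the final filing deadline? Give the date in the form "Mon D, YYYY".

Aug 16, 2000

The stated deadline is Jul 25, 2000.
Because Jul 25, 2000 is a listed holiday, the deadline becomes Jul 26, 2000 (Wednesday).
Applying the 15-business-day extension: 15 business days after Jul 26, 2000 is Aug 16, 2000.
Since Aug 16, 2000 is a Wednesday and not a holiday, the date is unchanged.
So the filing is due Aug 16, 2000.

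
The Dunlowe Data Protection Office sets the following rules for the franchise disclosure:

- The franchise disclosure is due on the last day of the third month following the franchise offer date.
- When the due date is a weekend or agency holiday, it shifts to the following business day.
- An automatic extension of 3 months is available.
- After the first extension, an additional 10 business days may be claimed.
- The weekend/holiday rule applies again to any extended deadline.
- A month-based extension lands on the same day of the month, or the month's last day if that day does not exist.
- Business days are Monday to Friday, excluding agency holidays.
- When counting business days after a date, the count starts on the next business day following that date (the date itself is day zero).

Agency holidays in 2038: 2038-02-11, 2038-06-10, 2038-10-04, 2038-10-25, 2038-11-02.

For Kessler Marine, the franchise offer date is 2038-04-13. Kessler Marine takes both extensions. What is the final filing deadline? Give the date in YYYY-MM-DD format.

3 months after 2038-04-13 is July 2038; that month ends on 2038-07-31.
2038-07-31 is a Saturday, so it moves to the next business day, 2038-08-02 (Monday).
The 3 months extension carries 2038-08-02 to 2038-11-02.
2038-11-02 is a listed holiday; the next business day is 2038-11-03 (Wednesday).
Counting 10 further business days from 2038-11-03 reaches 2038-11-17.
2038-11-17 is a Wednesday and not a listed holiday, so it stands.
Final deadline: 2038-11-17.

2038-11-17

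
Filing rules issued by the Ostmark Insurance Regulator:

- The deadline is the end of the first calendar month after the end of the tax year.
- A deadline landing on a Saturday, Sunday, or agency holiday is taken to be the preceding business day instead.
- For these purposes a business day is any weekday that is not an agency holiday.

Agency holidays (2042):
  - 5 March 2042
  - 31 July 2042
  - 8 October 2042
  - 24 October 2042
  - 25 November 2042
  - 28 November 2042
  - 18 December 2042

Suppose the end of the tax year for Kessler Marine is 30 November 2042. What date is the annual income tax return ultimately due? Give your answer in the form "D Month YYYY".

1 month after 30 November 2042 falls in December 2042; the last day of that month is 31 December 2042.
31 December 2042 is a Wednesday and not a listed holiday, so it stands.
The final due date is 31 December 2042.

31 December 2042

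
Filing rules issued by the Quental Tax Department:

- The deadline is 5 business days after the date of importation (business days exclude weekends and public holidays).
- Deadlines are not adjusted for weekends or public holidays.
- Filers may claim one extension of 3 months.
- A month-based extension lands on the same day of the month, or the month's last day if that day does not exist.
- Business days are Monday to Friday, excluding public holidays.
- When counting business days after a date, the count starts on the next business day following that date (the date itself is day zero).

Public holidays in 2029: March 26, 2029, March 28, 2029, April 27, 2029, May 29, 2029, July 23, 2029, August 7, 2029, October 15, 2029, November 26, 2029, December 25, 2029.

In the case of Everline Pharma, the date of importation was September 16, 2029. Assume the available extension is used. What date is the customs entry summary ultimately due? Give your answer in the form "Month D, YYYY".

5 business days after September 16, 2029, excluding weekends and holidays, is September 21, 2029.
September 21, 2029 falls on a Friday. The rules make no weekend/holiday allowance, so it remains September 21, 2029.
Applying the 3 months extension: 3 months after September 21, 2029 is December 21, 2029.
No adjustment is made for weekends or holidays, so December 21, 2029 stands.
So the filing is due December 21, 2029.

December 21, 2029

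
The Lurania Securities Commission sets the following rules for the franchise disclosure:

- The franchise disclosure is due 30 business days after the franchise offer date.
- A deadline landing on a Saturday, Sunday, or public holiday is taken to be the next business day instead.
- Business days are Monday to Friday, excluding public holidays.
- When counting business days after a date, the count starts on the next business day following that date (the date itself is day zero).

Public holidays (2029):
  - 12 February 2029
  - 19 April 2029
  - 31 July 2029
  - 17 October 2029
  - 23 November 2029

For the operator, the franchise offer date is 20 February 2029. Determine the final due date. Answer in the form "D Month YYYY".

3 April 2029

30 business days after 20 February 2029, excluding weekends and holidays, is 3 April 2029.
Since 3 April 2029 is a Tuesday and not a holiday, the date is unchanged.
The final due date is 3 April 2029.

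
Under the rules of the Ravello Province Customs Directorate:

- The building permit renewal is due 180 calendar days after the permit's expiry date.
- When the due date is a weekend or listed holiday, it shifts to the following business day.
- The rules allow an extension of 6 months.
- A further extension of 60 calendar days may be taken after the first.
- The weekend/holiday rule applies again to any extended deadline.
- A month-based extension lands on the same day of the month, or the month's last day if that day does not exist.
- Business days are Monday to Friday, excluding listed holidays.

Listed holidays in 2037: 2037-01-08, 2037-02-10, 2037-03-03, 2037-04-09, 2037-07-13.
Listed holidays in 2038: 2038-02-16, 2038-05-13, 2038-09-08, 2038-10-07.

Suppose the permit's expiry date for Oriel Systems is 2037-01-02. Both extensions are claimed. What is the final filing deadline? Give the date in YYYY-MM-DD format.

2038-03-02

Trigger date 2037-01-02 + 180 calendar days = 2037-07-01.
2037-07-01 (Wednesday) is already a business day.
Add 6 months to 2037-07-01: 2038-01-01.
2038-01-01 is a Friday and not a listed holiday, so it stands.
With the 60-day extension, 2038-01-01 becomes 2038-03-02.
2038-03-02 falls on a Tuesday, which is a business day, so no adjustment is needed.
The final due date is 2038-03-02.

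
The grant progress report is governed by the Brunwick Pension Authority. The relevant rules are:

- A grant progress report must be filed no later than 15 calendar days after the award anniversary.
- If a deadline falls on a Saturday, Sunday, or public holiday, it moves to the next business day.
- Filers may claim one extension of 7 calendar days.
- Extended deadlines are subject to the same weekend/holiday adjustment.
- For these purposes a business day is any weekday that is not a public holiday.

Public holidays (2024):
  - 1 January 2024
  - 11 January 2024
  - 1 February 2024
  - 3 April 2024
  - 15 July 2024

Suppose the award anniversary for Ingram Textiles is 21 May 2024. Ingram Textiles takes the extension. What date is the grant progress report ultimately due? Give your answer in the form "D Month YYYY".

12 June 2024

Trigger date 21 May 2024 + 15 calendar days = 5 June 2024.
5 June 2024 (Wednesday) is already a business day.
With the 7-day extension, 5 June 2024 becomes 12 June 2024.
12 June 2024 is a Wednesday and not a listed holiday, so it stands.
So the filing is due 12 June 2024.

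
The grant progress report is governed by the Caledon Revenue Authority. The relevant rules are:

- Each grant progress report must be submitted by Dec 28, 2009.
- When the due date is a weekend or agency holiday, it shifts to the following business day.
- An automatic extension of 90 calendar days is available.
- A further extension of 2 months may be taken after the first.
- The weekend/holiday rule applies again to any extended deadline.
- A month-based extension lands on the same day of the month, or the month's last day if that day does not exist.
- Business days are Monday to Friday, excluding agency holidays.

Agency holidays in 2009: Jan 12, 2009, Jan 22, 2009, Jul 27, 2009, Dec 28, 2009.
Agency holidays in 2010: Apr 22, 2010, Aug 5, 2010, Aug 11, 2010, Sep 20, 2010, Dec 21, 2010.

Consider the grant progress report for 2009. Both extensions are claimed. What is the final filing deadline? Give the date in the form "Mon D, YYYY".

May 31, 2010

The stated deadline is Dec 28, 2009.
Dec 28, 2009 is a listed holiday; the next business day is Dec 29, 2009 (Tuesday).
Applying the 90-calendar-day extension: Dec 29, 2009 + 90 days = Mar 29, 2010.
Mar 29, 2010 (Monday) is already a business day.
The 2 months extension carries Mar 29, 2010 to May 29, 2010.
May 29, 2010 falls on a Saturday. Rolling to the next business day gives May 31, 2010, a Monday.
Deadline: May 31, 2010.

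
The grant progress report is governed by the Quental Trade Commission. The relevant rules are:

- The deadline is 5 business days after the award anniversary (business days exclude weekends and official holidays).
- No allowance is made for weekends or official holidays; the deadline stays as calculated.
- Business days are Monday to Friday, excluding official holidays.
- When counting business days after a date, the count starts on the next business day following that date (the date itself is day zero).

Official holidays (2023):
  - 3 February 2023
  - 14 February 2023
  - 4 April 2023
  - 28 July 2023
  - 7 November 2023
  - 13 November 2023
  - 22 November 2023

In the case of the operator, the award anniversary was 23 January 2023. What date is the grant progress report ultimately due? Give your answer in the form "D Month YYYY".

30 January 2023

5 business days after 23 January 2023, excluding weekends and holidays, is 30 January 2023.
No adjustment is made for weekends or holidays, so 30 January 2023 stands.
The final due date is 30 January 2023.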